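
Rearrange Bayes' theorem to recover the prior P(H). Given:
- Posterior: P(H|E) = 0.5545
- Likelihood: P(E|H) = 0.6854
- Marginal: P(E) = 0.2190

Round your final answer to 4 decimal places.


From Bayes' theorem: P(H|E) = P(E|H) × P(H) / P(E)

Rearranging for P(H):
P(H) = P(H|E) × P(E) / P(E|H)
     = 0.5545 × 0.2190 / 0.6854
     = 0.12143550 / 0.6854
     = 0.1772


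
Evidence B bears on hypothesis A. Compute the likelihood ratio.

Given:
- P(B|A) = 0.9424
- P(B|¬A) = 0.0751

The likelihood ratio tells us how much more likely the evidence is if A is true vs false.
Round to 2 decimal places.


Likelihood Ratio (LR) = P(B|A) / P(B|¬A)

LR = 0.9424 / 0.0751
   = 12.55

The evidence is 12.55 times more likely if A is true than if A is false.
Because LR exceeds 1, B is evidence for A.


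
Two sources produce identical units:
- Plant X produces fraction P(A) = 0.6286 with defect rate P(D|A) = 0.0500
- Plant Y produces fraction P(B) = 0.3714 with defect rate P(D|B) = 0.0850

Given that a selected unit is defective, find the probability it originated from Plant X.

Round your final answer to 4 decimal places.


Let A = from Plant X, D = defective

Given:
- P(A) = 0.6286, P(B) = 0.3714
- P(D|A) = 0.0500, P(D|B) = 0.0850

Step 1: Find P(D)
P(D) = P(D|A)P(A) + P(D|B)P(B)
     = 0.0500 × 0.6286 + 0.0850 × 0.3714
     = 0.03143000 + 0.03156900
     = 0.06299900

Step 2: Apply Bayes' theorem
P(A|D) = P(D|A)P(A) / P(D)
       = 0.03143000 / 0.06299900
       = 0.4989


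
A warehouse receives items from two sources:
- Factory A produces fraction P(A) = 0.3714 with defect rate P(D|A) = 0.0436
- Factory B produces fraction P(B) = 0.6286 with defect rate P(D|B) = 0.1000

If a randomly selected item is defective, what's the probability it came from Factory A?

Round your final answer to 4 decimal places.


Let A = from Factory A, D = defective

Given:
- P(A) = 0.3714, P(B) = 0.6286
- P(D|A) = 0.0436, P(D|B) = 0.1000

Step 1: Find P(D)
P(D) = P(D|A)P(A) + P(D|B)P(B)
     = 0.0436 × 0.3714 + 0.1000 × 0.6286
     = 0.01619304 + 0.06286000
     = 0.07905304

Step 2: Apply Bayes' theorem
P(A|D) = P(D|A)P(A) / P(D)
       = 0.01619304 / 0.07905304
       = 0.2048


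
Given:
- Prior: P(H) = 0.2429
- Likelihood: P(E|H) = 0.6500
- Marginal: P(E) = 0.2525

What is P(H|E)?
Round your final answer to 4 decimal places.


Using Bayes' theorem:

P(H|E) = P(E|H) × P(H) / P(E)
       = 0.6500 × 0.2429 / 0.2525
       = 0.15788500 / 0.2525
       = 0.6253

The evidence strengthens our belief in H.
Prior: 0.2429 → Posterior: 0.6253


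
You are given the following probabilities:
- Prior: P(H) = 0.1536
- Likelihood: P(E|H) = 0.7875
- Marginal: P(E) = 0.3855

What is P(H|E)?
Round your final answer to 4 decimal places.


Using Bayes' theorem:

P(H|E) = P(E|H) × P(H) / P(E)
       = 0.7875 × 0.1536 / 0.3855
       = 0.12096000 / 0.3855
       = 0.3138

The evidence strengthens our belief in H.
Prior: 0.1536 → Posterior: 0.3138


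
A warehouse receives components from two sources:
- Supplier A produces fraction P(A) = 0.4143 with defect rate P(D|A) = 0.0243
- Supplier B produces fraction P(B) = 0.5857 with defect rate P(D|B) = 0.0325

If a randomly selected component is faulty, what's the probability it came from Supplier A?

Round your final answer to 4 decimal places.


Let A = from Supplier A, D = faulty

Given:
- P(A) = 0.4143, P(B) = 0.5857
- P(D|A) = 0.0243, P(D|B) = 0.0325

Step 1: Find P(D)
P(D) = P(D|A)P(A) + P(D|B)P(B)
     = 0.0243 × 0.4143 + 0.0325 × 0.5857
     = 0.01006749 + 0.01903525
     = 0.02910274

Step 2: Apply Bayes' theorem
P(A|D) = P(D|A)P(A) / P(D)
       = 0.01006749 / 0.02910274
       = 0.3459


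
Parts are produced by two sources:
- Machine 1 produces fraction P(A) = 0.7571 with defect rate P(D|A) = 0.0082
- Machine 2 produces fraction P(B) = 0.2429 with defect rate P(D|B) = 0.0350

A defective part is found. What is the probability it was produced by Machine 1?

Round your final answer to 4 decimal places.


Let A = from Machine 1, D = defective

Given:
- P(A) = 0.7571, P(B) = 0.2429
- P(D|A) = 0.0082, P(D|B) = 0.0350

Step 1: Find P(D)
P(D) = P(D|A)P(A) + P(D|B)P(B)
     = 0.0082 × 0.7571 + 0.0350 × 0.2429
     = 0.00620822 + 0.00850150
     = 0.01470972

Step 2: Apply Bayes' theorem
P(A|D) = P(D|A)P(A) / P(D)
       = 0.00620822 / 0.01470972
       = 0.4220


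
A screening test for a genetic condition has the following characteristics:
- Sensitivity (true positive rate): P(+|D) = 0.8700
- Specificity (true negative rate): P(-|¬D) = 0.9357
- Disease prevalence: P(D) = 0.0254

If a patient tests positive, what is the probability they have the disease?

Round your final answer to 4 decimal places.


Let D = has disease, + = positive test

Given:
- P(D) = 0.0254 (prevalence)
- P(+|D) = 0.8700 (sensitivity)
- P(-|¬D) = 0.9357 (specificity)
- P(+|¬D) = 0.0643 (false positive rate = 1 - specificity)

Step 1: Find P(+)
P(+) = P(+|D)P(D) + P(+|¬D)P(¬D)
     = 0.8700 × 0.0254 + 0.0643 × 0.9746
     = 0.02209800 + 0.06266678
     = 0.08476478

Step 2: Apply Bayes' theorem for P(D|+)
P(D|+) = P(+|D)P(D) / P(+)
       = 0.02209800 / 0.08476478
       = 0.2607


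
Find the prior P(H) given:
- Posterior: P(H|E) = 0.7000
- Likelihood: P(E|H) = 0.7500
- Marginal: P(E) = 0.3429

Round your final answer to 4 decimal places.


From Bayes' theorem: P(H|E) = P(E|H) × P(H) / P(E)

Rearranging for P(H):
P(H) = P(H|E) × P(E) / P(E|H)
     = 0.7000 × 0.3429 / 0.7500
     = 0.24003000 / 0.7500
     = 0.3200


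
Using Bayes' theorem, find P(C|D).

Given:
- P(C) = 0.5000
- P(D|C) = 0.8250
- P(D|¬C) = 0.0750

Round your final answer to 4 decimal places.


Bayes' theorem: P(C|D) = P(D|C) × P(C) / P(D)

Step 1: Calculate P(D) using law of total probability
P(D) = P(D|C)P(C) + P(D|¬C)P(¬C)
     = 0.8250 × 0.5000 + 0.0750 × 0.5000
     = 0.41250000 + 0.03750000
     = 0.45000000

Step 2: Apply Bayes' theorem
P(C|D) = P(D|C) × P(C) / P(D)
       = 0.41250000 / 0.45000000
       = 0.9167


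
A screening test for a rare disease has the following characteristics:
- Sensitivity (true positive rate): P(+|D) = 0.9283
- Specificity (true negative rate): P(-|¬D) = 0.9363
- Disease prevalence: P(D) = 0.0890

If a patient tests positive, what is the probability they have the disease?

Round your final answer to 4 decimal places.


Let D = has disease, + = positive test

Given:
- P(D) = 0.0890 (prevalence)
- P(+|D) = 0.9283 (sensitivity)
- P(-|¬D) = 0.9363 (specificity)
- P(+|¬D) = 0.0637 (false positive rate = 1 - specificity)

Step 1: Find P(+)
P(+) = P(+|D)P(D) + P(+|¬D)P(¬D)
     = 0.9283 × 0.0890 + 0.0637 × 0.9110
     = 0.08261870 + 0.05803070
     = 0.14064940

Step 2: Apply Bayes' theorem for P(D|+)
P(D|+) = P(+|D)P(D) / P(+)
       = 0.08261870 / 0.14064940
       = 0.5874


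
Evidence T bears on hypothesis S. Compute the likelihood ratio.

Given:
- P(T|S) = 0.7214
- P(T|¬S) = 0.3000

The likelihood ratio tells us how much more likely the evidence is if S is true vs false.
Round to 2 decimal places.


Likelihood Ratio (LR) = P(T|S) / P(T|¬S)

LR = 0.7214 / 0.3000
   = 2.40

The evidence is 2.40 times more likely if S is true than if S is false.
LR > 1, so observing T raises the odds in favor of S.


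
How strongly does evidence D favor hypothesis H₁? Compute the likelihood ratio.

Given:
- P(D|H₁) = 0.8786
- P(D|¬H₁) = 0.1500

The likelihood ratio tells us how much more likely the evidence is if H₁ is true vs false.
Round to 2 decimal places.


Likelihood Ratio (LR) = P(D|H₁) / P(D|¬H₁)

LR = 0.8786 / 0.1500
   = 5.86

The evidence is 5.86 times more likely if H₁ is true than if H₁ is false.
Since LR > 1, the evidence supports H₁ over ¬H₁.


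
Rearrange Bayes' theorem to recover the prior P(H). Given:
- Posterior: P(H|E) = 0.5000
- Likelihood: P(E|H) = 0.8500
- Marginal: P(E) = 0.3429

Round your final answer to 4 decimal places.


From Bayes' theorem: P(H|E) = P(E|H) × P(H) / P(E)

Rearranging for P(H):
P(H) = P(H|E) × P(E) / P(E|H)
     = 0.5000 × 0.3429 / 0.8500
     = 0.17145000 / 0.8500
     = 0.2017


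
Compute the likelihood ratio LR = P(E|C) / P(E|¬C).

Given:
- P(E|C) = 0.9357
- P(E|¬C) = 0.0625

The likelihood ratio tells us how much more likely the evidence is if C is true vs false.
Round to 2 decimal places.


Likelihood Ratio (LR) = P(E|C) / P(E|¬C)

LR = 0.9357 / 0.0625
   = 14.97

The evidence is 14.97 times more likely if C is true than if C is false.
Because LR exceeds 1, E is evidence for C.


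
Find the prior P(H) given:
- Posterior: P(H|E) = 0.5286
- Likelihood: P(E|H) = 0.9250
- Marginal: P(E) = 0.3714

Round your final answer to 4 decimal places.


From Bayes' theorem: P(H|E) = P(E|H) × P(H) / P(E)

Rearranging for P(H):
P(H) = P(H|E) × P(E) / P(E|H)
     = 0.5286 × 0.3714 / 0.9250
     = 0.19632204 / 0.9250
     = 0.2122


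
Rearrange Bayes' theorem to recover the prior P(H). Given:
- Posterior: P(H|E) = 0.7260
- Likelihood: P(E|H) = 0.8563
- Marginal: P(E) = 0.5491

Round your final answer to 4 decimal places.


From Bayes' theorem: P(H|E) = P(E|H) × P(H) / P(E)

Rearranging for P(H):
P(H) = P(H|E) × P(E) / P(E|H)
     = 0.7260 × 0.5491 / 0.8563
     = 0.39864660 / 0.8563
     = 0.4655


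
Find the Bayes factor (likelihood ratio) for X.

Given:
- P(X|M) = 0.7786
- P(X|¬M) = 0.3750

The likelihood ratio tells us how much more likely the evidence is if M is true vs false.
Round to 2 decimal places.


Likelihood Ratio (LR) = P(X|M) / P(X|¬M)

LR = 0.7786 / 0.3750
   = 2.08

The evidence is 2.08 times more likely if M is true than if M is false.
LR > 1, so observing X raises the odds in favor of M.


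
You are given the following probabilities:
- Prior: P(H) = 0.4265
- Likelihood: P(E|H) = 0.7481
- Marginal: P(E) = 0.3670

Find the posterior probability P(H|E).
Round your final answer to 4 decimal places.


Using Bayes' theorem:

P(H|E) = P(E|H) × P(H) / P(E)
       = 0.7481 × 0.4265 / 0.3670
       = 0.31906465 / 0.3670
       = 0.8694

The evidence strengthens our belief in H.
Prior: 0.4265 → Posterior: 0.8694


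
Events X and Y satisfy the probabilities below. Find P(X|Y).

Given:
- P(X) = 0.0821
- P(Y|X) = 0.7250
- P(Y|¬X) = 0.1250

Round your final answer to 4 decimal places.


Bayes' theorem: P(X|Y) = P(Y|X) × P(X) / P(Y)

Step 1: Calculate P(Y) using law of total probability
P(Y) = P(Y|X)P(X) + P(Y|¬X)P(¬X)
     = 0.7250 × 0.0821 + 0.1250 × 0.9179
     = 0.05952250 + 0.11473750
     = 0.17426000

Step 2: Apply Bayes' theorem
P(X|Y) = P(Y|X) × P(X) / P(Y)
       = 0.05952250 / 0.17426000
       = 0.3416


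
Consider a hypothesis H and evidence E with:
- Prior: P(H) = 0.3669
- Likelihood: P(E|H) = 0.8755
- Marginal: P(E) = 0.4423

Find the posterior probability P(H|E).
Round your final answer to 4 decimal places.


Using Bayes' theorem:

P(H|E) = P(E|H) × P(H) / P(E)
       = 0.8755 × 0.3669 / 0.4423
       = 0.32122095 / 0.4423
       = 0.7263

The evidence strengthens our belief in H.
Prior: 0.3669 → Posterior: 0.7263


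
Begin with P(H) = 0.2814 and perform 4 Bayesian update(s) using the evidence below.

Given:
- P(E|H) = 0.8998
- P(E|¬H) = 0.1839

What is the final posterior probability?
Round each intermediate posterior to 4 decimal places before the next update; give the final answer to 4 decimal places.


Sequential Bayesian updating:

Initial prior: P(H) = 0.2814

Update 1:
  P(E) = 0.8998 × 0.2814 + 0.1839 × 0.7186 = 0.25320372 + 0.13215054 = 0.38535426
  P(H|E) = 0.25320372 / 0.38535426 = 0.6571

Update 2:
  P(E) = 0.8998 × 0.6571 + 0.1839 × 0.3429 = 0.59125858 + 0.06305931 = 0.65431789
  P(H|E) = 0.59125858 / 0.65431789 = 0.9036

Update 3:
  P(E) = 0.8998 × 0.9036 + 0.1839 × 0.0964 = 0.81305928 + 0.01772796 = 0.83078724
  P(H|E) = 0.81305928 / 0.83078724 = 0.9787

Update 4:
  P(E) = 0.8998 × 0.9787 + 0.1839 × 0.0213 = 0.88063426 + 0.00391707 = 0.88455133
  P(H|E) = 0.88063426 / 0.88455133 = 0.9956

Final posterior: 0.9956


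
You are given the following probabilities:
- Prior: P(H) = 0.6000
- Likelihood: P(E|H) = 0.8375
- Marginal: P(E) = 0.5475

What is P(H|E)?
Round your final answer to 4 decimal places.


Using Bayes' theorem:

P(H|E) = P(E|H) × P(H) / P(E)
       = 0.8375 × 0.6000 / 0.5475
       = 0.50250000 / 0.5475
       = 0.9178

The evidence strengthens our belief in H.
Prior: 0.6000 → Posterior: 0.9178


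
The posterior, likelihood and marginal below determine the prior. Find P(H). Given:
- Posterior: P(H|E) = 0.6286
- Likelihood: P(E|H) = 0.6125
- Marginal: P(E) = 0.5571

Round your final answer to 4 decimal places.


From Bayes' theorem: P(H|E) = P(E|H) × P(H) / P(E)

Rearranging for P(H):
P(H) = P(H|E) × P(E) / P(E|H)
     = 0.6286 × 0.5571 / 0.6125
     = 0.35019306 / 0.6125
     = 0.5717


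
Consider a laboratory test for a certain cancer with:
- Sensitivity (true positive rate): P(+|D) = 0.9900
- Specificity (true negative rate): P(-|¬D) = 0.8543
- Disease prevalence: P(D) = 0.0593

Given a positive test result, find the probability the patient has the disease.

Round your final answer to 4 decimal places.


Let D = has disease, + = positive test

Given:
- P(D) = 0.0593 (prevalence)
- P(+|D) = 0.9900 (sensitivity)
- P(-|¬D) = 0.8543 (specificity)
- P(+|¬D) = 0.1457 (false positive rate = 1 - specificity)

Step 1: Find P(+)
P(+) = P(+|D)P(D) + P(+|¬D)P(¬D)
     = 0.9900 × 0.0593 + 0.1457 × 0.9407
     = 0.05870700 + 0.13705999
     = 0.19576699

Step 2: Apply Bayes' theorem for P(D|+)
P(D|+) = P(+|D)P(D) / P(+)
       = 0.05870700 / 0.19576699
       = 0.2999


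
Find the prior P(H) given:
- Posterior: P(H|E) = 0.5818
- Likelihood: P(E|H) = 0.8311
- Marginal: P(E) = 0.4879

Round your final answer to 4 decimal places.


From Bayes' theorem: P(H|E) = P(E|H) × P(H) / P(E)

Rearranging for P(H):
P(H) = P(H|E) × P(E) / P(E|H)
     = 0.5818 × 0.4879 / 0.8311
     = 0.28386022 / 0.8311
     = 0.3415


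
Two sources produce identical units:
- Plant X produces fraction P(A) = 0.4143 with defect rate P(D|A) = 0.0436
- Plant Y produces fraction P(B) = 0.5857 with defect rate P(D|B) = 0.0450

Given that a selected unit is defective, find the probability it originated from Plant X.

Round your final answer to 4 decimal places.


Let A = from Plant X, D = defective

Given:
- P(A) = 0.4143, P(B) = 0.5857
- P(D|A) = 0.0436, P(D|B) = 0.0450

Step 1: Find P(D)
P(D) = P(D|A)P(A) + P(D|B)P(B)
     = 0.0436 × 0.4143 + 0.0450 × 0.5857
     = 0.01806348 + 0.02635650
     = 0.04441998

Step 2: Apply Bayes' theorem
P(A|D) = P(D|A)P(A) / P(D)
       = 0.01806348 / 0.04441998
       = 0.4067


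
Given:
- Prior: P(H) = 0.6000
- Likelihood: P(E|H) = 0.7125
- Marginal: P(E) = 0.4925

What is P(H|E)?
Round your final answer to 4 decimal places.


Using Bayes' theorem:

P(H|E) = P(E|H) × P(H) / P(E)
       = 0.7125 × 0.6000 / 0.4925
       = 0.42750000 / 0.4925
       = 0.8680

The evidence strengthens our belief in H.
Prior: 0.6000 → Posterior: 0.8680


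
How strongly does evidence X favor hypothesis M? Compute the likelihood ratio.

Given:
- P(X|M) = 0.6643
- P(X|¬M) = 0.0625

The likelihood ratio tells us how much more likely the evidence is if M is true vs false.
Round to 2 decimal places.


Likelihood Ratio (LR) = P(X|M) / P(X|¬M)

LR = 0.6643 / 0.0625
   = 10.63

The evidence is 10.63 times more likely if M is true than if M is false.
Because LR exceeds 1, X is evidence for M.


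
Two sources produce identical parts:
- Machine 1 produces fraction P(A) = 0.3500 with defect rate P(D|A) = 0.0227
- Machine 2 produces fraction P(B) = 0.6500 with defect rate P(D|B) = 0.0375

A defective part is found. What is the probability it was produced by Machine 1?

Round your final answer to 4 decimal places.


Let A = from Machine 1, D = defective

Given:
- P(A) = 0.3500, P(B) = 0.6500
- P(D|A) = 0.0227, P(D|B) = 0.0375

Step 1: Find P(D)
P(D) = P(D|A)P(A) + P(D|B)P(B)
     = 0.0227 × 0.3500 + 0.0375 × 0.6500
     = 0.00794500 + 0.02437500
     = 0.03232000

Step 2: Apply Bayes' theorem
P(A|D) = P(D|A)P(A) / P(D)
       = 0.00794500 / 0.03232000
       = 0.2458


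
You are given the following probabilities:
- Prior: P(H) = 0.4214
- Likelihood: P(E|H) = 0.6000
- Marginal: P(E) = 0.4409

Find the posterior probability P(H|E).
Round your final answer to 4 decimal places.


Using Bayes' theorem:

P(H|E) = P(E|H) × P(H) / P(E)
       = 0.6000 × 0.4214 / 0.4409
       = 0.25284000 / 0.4409
       = 0.5735

The evidence strengthens our belief in H.
Prior: 0.4214 → Posterior: 0.5735


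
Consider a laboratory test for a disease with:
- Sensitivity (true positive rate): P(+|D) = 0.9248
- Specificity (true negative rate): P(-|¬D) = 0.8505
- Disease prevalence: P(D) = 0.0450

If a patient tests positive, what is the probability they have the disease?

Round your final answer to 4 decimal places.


Let D = has disease, + = positive test

Given:
- P(D) = 0.0450 (prevalence)
- P(+|D) = 0.9248 (sensitivity)
- P(-|¬D) = 0.8505 (specificity)
- P(+|¬D) = 0.1495 (false positive rate = 1 - specificity)

Step 1: Find P(+)
P(+) = P(+|D)P(D) + P(+|¬D)P(¬D)
     = 0.9248 × 0.0450 + 0.1495 × 0.9550
     = 0.04161600 + 0.14277250
     = 0.18438850

Step 2: Apply Bayes' theorem for P(D|+)
P(D|+) = P(+|D)P(D) / P(+)
       = 0.04161600 / 0.18438850
       = 0.2257


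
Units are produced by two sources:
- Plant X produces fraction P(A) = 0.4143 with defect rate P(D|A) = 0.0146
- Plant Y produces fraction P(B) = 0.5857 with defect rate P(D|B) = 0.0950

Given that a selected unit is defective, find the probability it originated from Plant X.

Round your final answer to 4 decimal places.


Let A = from Plant X, D = defective

Given:
- P(A) = 0.4143, P(B) = 0.5857
- P(D|A) = 0.0146, P(D|B) = 0.0950

Step 1: Find P(D)
P(D) = P(D|A)P(A) + P(D|B)P(B)
     = 0.0146 × 0.4143 + 0.0950 × 0.5857
     = 0.00604878 + 0.05564150
     = 0.06169028

Step 2: Apply Bayes' theorem
P(A|D) = P(D|A)P(A) / P(D)
       = 0.00604878 / 0.06169028
       = 0.0981


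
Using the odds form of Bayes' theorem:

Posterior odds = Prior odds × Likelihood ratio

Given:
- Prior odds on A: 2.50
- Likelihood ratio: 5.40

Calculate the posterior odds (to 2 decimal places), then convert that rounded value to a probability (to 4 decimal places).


Step 1: Calculate posterior odds
Posterior odds = Prior odds × LR
               = 2.50 × 5.40
               = 13.50

Step 2: Convert to probability
P(A|E) = Posterior odds / (1 + Posterior odds)
       = 13.50 / (1 + 13.50)
       = 13.50 / 14.50
       = 0.9310

The evidence increased P(A) from 0.7143 to 0.9310.


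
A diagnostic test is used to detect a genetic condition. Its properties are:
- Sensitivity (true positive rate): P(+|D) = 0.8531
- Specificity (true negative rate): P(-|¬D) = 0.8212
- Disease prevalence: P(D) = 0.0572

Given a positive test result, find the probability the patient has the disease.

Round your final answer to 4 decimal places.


Let D = has disease, + = positive test

Given:
- P(D) = 0.0572 (prevalence)
- P(+|D) = 0.8531 (sensitivity)
- P(-|¬D) = 0.8212 (specificity)
- P(+|¬D) = 0.1788 (false positive rate = 1 - specificity)

Step 1: Find P(+)
P(+) = P(+|D)P(D) + P(+|¬D)P(¬D)
     = 0.8531 × 0.0572 + 0.1788 × 0.9428
     = 0.04879732 + 0.16857264
     = 0.21736996

Step 2: Apply Bayes' theorem for P(D|+)
P(D|+) = P(+|D)P(D) / P(+)
       = 0.04879732 / 0.21736996
       = 0.2245


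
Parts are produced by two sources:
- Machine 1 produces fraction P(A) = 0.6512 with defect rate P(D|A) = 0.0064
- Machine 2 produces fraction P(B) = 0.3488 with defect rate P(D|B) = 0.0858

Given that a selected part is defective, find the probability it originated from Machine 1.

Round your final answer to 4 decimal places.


Let A = from Machine 1, D = defective

Given:
- P(A) = 0.6512, P(B) = 0.3488
- P(D|A) = 0.0064, P(D|B) = 0.0858

Step 1: Find P(D)
P(D) = P(D|A)P(A) + P(D|B)P(B)
     = 0.0064 × 0.6512 + 0.0858 × 0.3488
     = 0.00416768 + 0.02992704
     = 0.03409472

Step 2: Apply Bayes' theorem
P(A|D) = P(D|A)P(A) / P(D)
       = 0.00416768 / 0.03409472
       = 0.1222


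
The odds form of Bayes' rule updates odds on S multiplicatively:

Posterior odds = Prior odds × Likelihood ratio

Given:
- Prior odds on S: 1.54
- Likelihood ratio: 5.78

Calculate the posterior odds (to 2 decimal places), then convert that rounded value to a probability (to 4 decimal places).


Step 1: Calculate posterior odds
Posterior odds = Prior odds × LR
               = 1.54 × 5.78
               = 8.90

Step 2: Convert to probability
P(S|E) = Posterior odds / (1 + Posterior odds)
       = 8.90 / (1 + 8.90)
       = 8.90 / 9.90
       = 0.8990

The evidence increased P(S) from 0.6063 to 0.8990.


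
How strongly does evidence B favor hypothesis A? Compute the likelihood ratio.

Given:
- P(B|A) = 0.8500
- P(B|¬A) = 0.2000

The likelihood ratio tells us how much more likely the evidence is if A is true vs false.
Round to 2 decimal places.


Likelihood Ratio (LR) = P(B|A) / P(B|¬A)

LR = 0.8500 / 0.2000
   = 4.25

The evidence is 4.25 times more likely if A is true than if A is false.
LR > 1, so observing B raises the odds in favor of A.


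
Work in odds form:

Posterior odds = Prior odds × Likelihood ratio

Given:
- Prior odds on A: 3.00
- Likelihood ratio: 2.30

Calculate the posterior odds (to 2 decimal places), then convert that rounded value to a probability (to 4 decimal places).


Step 1: Calculate posterior odds
Posterior odds = Prior odds × LR
               = 3.00 × 2.30
               = 6.90

Step 2: Convert to probability
P(A|E) = Posterior odds / (1 + Posterior odds)
       = 6.90 / (1 + 6.90)
       = 6.90 / 7.90
       = 0.8734

The evidence increased P(A) from 0.7500 to 0.8734.


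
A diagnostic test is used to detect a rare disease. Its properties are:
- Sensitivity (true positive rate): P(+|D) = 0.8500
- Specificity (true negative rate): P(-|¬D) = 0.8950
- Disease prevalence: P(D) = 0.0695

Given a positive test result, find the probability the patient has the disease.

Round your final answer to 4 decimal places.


Let D = has disease, + = positive test

Given:
- P(D) = 0.0695 (prevalence)
- P(+|D) = 0.8500 (sensitivity)
- P(-|¬D) = 0.8950 (specificity)
- P(+|¬D) = 0.1050 (false positive rate = 1 - specificity)

Step 1: Find P(+)
P(+) = P(+|D)P(D) + P(+|¬D)P(¬D)
     = 0.8500 × 0.0695 + 0.1050 × 0.9305
     = 0.05907500 + 0.09770250
     = 0.15677750

Step 2: Apply Bayes' theorem for P(D|+)
P(D|+) = P(+|D)P(D) / P(+)
       = 0.05907500 / 0.15677750
       = 0.3768


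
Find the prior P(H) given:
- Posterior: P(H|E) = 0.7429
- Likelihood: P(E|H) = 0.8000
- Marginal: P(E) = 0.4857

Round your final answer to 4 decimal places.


From Bayes' theorem: P(H|E) = P(E|H) × P(H) / P(E)

Rearranging for P(H):
P(H) = P(H|E) × P(E) / P(E|H)
     = 0.7429 × 0.4857 / 0.8000
     = 0.36082653 / 0.8000
     = 0.4510


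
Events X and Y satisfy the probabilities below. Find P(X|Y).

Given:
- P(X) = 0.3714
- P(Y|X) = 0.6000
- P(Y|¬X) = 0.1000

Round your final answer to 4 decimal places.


Bayes' theorem: P(X|Y) = P(Y|X) × P(X) / P(Y)

Step 1: Calculate P(Y) using law of total probability
P(Y) = P(Y|X)P(X) + P(Y|¬X)P(¬X)
     = 0.6000 × 0.3714 + 0.1000 × 0.6286
     = 0.22284000 + 0.06286000
     = 0.28570000

Step 2: Apply Bayes' theorem
P(X|Y) = P(Y|X) × P(X) / P(Y)
       = 0.22284000 / 0.28570000
       = 0.7800


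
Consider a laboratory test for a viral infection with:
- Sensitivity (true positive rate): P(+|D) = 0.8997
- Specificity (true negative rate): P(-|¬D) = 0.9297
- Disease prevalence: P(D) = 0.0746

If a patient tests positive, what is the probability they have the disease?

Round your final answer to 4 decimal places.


Let D = has disease, + = positive test

Given:
- P(D) = 0.0746 (prevalence)
- P(+|D) = 0.8997 (sensitivity)
- P(-|¬D) = 0.9297 (specificity)
- P(+|¬D) = 0.0703 (false positive rate = 1 - specificity)

Step 1: Find P(+)
P(+) = P(+|D)P(D) + P(+|¬D)P(¬D)
     = 0.8997 × 0.0746 + 0.0703 × 0.9254
     = 0.06711762 + 0.06505562
     = 0.13217324

Step 2: Apply Bayes' theorem for P(D|+)
P(D|+) = P(+|D)P(D) / P(+)
       = 0.06711762 / 0.13217324
       = 0.5078


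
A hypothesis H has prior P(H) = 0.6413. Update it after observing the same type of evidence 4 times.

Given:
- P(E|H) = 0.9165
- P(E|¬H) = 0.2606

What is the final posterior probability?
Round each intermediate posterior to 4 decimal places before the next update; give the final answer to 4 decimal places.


Sequential Bayesian updating:

Initial prior: P(H) = 0.6413

Update 1:
  P(E) = 0.9165 × 0.6413 + 0.2606 × 0.3587 = 0.58775145 + 0.09347722 = 0.68122867
  P(H|E) = 0.58775145 / 0.68122867 = 0.8628

Update 2:
  P(E) = 0.9165 × 0.8628 + 0.2606 × 0.1372 = 0.79075620 + 0.03575432 = 0.82651052
  P(H|E) = 0.79075620 / 0.82651052 = 0.9567

Update 3:
  P(E) = 0.9165 × 0.9567 + 0.2606 × 0.0433 = 0.87681555 + 0.01128398 = 0.88809953
  P(H|E) = 0.87681555 / 0.88809953 = 0.9873

Update 4:
  P(E) = 0.9165 × 0.9873 + 0.2606 × 0.0127 = 0.90486045 + 0.00330962 = 0.90817007
  P(H|E) = 0.90486045 / 0.90817007 = 0.9964

Final posterior: 0.9964


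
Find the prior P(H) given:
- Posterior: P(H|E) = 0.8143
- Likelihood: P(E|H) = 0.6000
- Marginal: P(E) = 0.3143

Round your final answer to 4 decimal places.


From Bayes' theorem: P(H|E) = P(E|H) × P(H) / P(E)

Rearranging for P(H):
P(H) = P(H|E) × P(E) / P(E|H)
     = 0.8143 × 0.3143 / 0.6000
     = 0.25593449 / 0.6000
     = 0.4266


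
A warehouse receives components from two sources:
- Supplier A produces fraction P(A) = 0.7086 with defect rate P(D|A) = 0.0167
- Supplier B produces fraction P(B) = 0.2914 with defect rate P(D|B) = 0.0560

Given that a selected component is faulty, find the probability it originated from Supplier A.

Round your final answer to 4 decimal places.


Let A = from Supplier A, D = faulty

Given:
- P(A) = 0.7086, P(B) = 0.2914
- P(D|A) = 0.0167, P(D|B) = 0.0560

Step 1: Find P(D)
P(D) = P(D|A)P(A) + P(D|B)P(B)
     = 0.0167 × 0.7086 + 0.0560 × 0.2914
     = 0.01183362 + 0.01631840
     = 0.02815202

Step 2: Apply Bayes' theorem
P(A|D) = P(D|A)P(A) / P(D)
       = 0.01183362 / 0.02815202
       = 0.4203


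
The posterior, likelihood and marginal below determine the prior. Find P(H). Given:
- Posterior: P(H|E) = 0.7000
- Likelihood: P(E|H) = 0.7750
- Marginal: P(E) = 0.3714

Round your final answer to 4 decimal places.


From Bayes' theorem: P(H|E) = P(E|H) × P(H) / P(E)

Rearranging for P(H):
P(H) = P(H|E) × P(E) / P(E|H)
     = 0.7000 × 0.3714 / 0.7750
     = 0.25998000 / 0.7750
     = 0.3355


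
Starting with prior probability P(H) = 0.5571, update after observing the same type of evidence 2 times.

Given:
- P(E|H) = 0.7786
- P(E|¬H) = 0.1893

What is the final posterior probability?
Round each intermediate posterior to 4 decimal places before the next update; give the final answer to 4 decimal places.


Sequential Bayesian updating:

Initial prior: P(H) = 0.5571

Update 1:
  P(E) = 0.7786 × 0.5571 + 0.1893 × 0.4429 = 0.43375806 + 0.08384097 = 0.51759903
  P(H|E) = 0.43375806 / 0.51759903 = 0.8380

Update 2:
  P(E) = 0.7786 × 0.8380 + 0.1893 × 0.1620 = 0.65246680 + 0.03066660 = 0.68313340
  P(H|E) = 0.65246680 / 0.68313340 = 0.9551

Final posterior: 0.9551


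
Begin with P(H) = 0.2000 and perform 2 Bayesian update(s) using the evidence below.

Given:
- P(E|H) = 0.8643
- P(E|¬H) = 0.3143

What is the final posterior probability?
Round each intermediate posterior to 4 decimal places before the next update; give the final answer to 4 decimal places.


Sequential Bayesian updating:

Initial prior: P(H) = 0.2000

Update 1:
  P(E) = 0.8643 × 0.2000 + 0.3143 × 0.8000 = 0.17286000 + 0.25144000 = 0.42430000
  P(H|E) = 0.17286000 / 0.42430000 = 0.4074

Update 2:
  P(E) = 0.8643 × 0.4074 + 0.3143 × 0.5926 = 0.35211582 + 0.18625418 = 0.53837000
  P(H|E) = 0.35211582 / 0.53837000 = 0.6540

Final posterior: 0.6540


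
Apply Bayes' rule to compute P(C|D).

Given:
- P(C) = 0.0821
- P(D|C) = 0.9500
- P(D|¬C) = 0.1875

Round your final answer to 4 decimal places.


Bayes' theorem: P(C|D) = P(D|C) × P(C) / P(D)

Step 1: Calculate P(D) using law of total probability
P(D) = P(D|C)P(C) + P(D|¬C)P(¬C)
     = 0.9500 × 0.0821 + 0.1875 × 0.9179
     = 0.07799500 + 0.17210625
     = 0.25010125

Step 2: Apply Bayes' theorem
P(C|D) = P(D|C) × P(C) / P(D)
       = 0.07799500 / 0.25010125
       = 0.3119


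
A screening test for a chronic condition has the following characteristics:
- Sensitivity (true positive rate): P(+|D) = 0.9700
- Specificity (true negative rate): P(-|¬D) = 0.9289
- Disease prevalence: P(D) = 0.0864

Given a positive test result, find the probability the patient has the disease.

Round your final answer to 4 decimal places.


Let D = has disease, + = positive test

Given:
- P(D) = 0.0864 (prevalence)
- P(+|D) = 0.9700 (sensitivity)
- P(-|¬D) = 0.9289 (specificity)
- P(+|¬D) = 0.0711 (false positive rate = 1 - specificity)

Step 1: Find P(+)
P(+) = P(+|D)P(D) + P(+|¬D)P(¬D)
     = 0.9700 × 0.0864 + 0.0711 × 0.9136
     = 0.08380800 + 0.06495696
     = 0.14876496

Step 2: Apply Bayes' theorem for P(D|+)
P(D|+) = P(+|D)P(D) / P(+)
       = 0.08380800 / 0.14876496
       = 0.5634


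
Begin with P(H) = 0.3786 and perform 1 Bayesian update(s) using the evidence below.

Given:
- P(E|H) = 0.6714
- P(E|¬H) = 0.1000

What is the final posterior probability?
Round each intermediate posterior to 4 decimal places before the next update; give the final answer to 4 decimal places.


Sequential Bayesian updating:

Initial prior: P(H) = 0.3786

Update 1:
  P(E) = 0.6714 × 0.3786 + 0.1000 × 0.6214 = 0.25419204 + 0.06214000 = 0.31633204
  P(H|E) = 0.25419204 / 0.31633204 = 0.8036

Final posterior: 0.8036


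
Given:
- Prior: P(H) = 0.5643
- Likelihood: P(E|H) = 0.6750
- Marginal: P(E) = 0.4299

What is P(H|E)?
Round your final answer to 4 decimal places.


Using Bayes' theorem:

P(H|E) = P(E|H) × P(H) / P(E)
       = 0.6750 × 0.5643 / 0.4299
       = 0.38090250 / 0.4299
       = 0.8860

The evidence strengthens our belief in H.
Prior: 0.5643 → Posterior: 0.8860


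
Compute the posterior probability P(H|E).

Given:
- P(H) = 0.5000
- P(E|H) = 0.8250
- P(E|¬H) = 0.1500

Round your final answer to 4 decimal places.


Bayes' theorem: P(H|E) = P(E|H) × P(H) / P(E)

Step 1: Calculate P(E) using law of total probability
P(E) = P(E|H)P(H) + P(E|¬H)P(¬H)
     = 0.8250 × 0.5000 + 0.1500 × 0.5000
     = 0.41250000 + 0.07500000
     = 0.48750000

Step 2: Apply Bayes' theorem
P(H|E) = P(E|H) × P(H) / P(E)
       = 0.41250000 / 0.48750000
       = 0.8462


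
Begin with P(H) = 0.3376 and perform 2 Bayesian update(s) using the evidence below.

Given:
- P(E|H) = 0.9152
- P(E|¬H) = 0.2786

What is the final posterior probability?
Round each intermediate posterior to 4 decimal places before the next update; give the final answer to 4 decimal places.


Sequential Bayesian updating:

Initial prior: P(H) = 0.3376

Update 1:
  P(E) = 0.9152 × 0.3376 + 0.2786 × 0.6624 = 0.30897152 + 0.18454464 = 0.49351616
  P(H|E) = 0.30897152 / 0.49351616 = 0.6261

Update 2:
  P(E) = 0.9152 × 0.6261 + 0.2786 × 0.3739 = 0.57300672 + 0.10416854 = 0.67717526
  P(H|E) = 0.57300672 / 0.67717526 = 0.8462

Final posterior: 0.8462


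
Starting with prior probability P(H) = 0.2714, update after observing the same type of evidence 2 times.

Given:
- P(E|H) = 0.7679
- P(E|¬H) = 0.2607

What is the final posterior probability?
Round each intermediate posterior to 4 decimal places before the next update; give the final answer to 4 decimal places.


Sequential Bayesian updating:

Initial prior: P(H) = 0.2714

Update 1:
  P(E) = 0.7679 × 0.2714 + 0.2607 × 0.7286 = 0.20840806 + 0.18994602 = 0.39835408
  P(H|E) = 0.20840806 / 0.39835408 = 0.5232

Update 2:
  P(E) = 0.7679 × 0.5232 + 0.2607 × 0.4768 = 0.40176528 + 0.12430176 = 0.52606704
  P(H|E) = 0.40176528 / 0.52606704 = 0.7637

Final posterior: 0.7637


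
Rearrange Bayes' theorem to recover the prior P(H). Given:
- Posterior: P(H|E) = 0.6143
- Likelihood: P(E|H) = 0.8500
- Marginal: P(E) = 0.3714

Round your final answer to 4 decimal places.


From Bayes' theorem: P(H|E) = P(E|H) × P(H) / P(E)

Rearranging for P(H):
P(H) = P(H|E) × P(E) / P(E|H)
     = 0.6143 × 0.3714 / 0.8500
     = 0.22815102 / 0.8500
     = 0.2684


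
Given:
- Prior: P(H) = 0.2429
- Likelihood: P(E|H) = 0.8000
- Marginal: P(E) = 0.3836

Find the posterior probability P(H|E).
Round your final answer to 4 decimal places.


Using Bayes' theorem:

P(H|E) = P(E|H) × P(H) / P(E)
       = 0.8000 × 0.2429 / 0.3836
       = 0.19432000 / 0.3836
       = 0.5066

The evidence strengthens our belief in H.
Prior: 0.2429 → Posterior: 0.5066


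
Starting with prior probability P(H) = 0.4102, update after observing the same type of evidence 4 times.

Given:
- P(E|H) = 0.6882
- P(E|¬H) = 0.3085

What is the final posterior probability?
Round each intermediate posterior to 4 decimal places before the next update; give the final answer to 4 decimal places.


Sequential Bayesian updating:

Initial prior: P(H) = 0.4102

Update 1:
  P(E) = 0.6882 × 0.4102 + 0.3085 × 0.5898 = 0.28229964 + 0.18195330 = 0.46425294
  P(H|E) = 0.28229964 / 0.46425294 = 0.6081

Update 2:
  P(E) = 0.6882 × 0.6081 + 0.3085 × 0.3919 = 0.41849442 + 0.12090115 = 0.53939557
  P(H|E) = 0.41849442 / 0.53939557 = 0.7759

Update 3:
  P(E) = 0.6882 × 0.7759 + 0.3085 × 0.2241 = 0.53397438 + 0.06913485 = 0.60310923
  P(H|E) = 0.53397438 / 0.60310923 = 0.8854

Update 4:
  P(E) = 0.6882 × 0.8854 + 0.3085 × 0.1146 = 0.60933228 + 0.03535410 = 0.64468638
  P(H|E) = 0.60933228 / 0.64468638 = 0.9452

Final posterior: 0.9452


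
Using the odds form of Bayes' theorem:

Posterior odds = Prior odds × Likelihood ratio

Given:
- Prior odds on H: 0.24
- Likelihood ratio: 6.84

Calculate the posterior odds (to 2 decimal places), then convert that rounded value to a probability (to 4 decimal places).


Step 1: Calculate posterior odds
Posterior odds = Prior odds × LR
               = 0.24 × 6.84
               = 1.64

Step 2: Convert to probability
P(H|E) = Posterior odds / (1 + Posterior odds)
       = 1.64 / (1 + 1.64)
       = 1.64 / 2.64
       = 0.6212

The evidence increased P(H) from 0.1935 to 0.6212.


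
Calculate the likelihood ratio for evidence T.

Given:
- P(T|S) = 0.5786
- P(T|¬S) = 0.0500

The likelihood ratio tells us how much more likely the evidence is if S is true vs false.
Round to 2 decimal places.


Likelihood Ratio (LR) = P(T|S) / P(T|¬S)

LR = 0.5786 / 0.0500
   = 11.57

The evidence is 11.57 times more likely if S is true than if S is false.
LR > 1, so observing T raises the odds in favor of S.


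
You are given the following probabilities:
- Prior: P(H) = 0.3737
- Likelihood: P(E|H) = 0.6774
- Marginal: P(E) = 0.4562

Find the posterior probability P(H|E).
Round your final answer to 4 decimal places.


Using Bayes' theorem:

P(H|E) = P(E|H) × P(H) / P(E)
       = 0.6774 × 0.3737 / 0.4562
       = 0.25314438 / 0.4562
       = 0.5549

The evidence strengthens our belief in H.
Prior: 0.3737 → Posterior: 0.5549


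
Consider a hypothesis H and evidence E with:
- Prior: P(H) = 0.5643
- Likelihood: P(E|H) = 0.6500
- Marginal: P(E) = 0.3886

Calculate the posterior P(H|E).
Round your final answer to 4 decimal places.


Using Bayes' theorem:

P(H|E) = P(E|H) × P(H) / P(E)
       = 0.6500 × 0.5643 / 0.3886
       = 0.36679500 / 0.3886
       = 0.9439

The evidence strengthens our belief in H.
Prior: 0.5643 → Posterior: 0.9439


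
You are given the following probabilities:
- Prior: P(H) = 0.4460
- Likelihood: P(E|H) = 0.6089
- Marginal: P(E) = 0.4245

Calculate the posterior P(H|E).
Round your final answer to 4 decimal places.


Using Bayes' theorem:

P(H|E) = P(E|H) × P(H) / P(E)
       = 0.6089 × 0.4460 / 0.4245
       = 0.27156940 / 0.4245
       = 0.6397

The evidence strengthens our belief in H.
Prior: 0.4460 → Posterior: 0.6397


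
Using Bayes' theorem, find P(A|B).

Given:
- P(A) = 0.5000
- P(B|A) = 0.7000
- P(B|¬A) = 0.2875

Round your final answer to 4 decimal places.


Bayes' theorem: P(A|B) = P(B|A) × P(A) / P(B)

Step 1: Calculate P(B) using law of total probability
P(B) = P(B|A)P(A) + P(B|¬A)P(¬A)
     = 0.7000 × 0.5000 + 0.2875 × 0.5000
     = 0.35000000 + 0.14375000
     = 0.49375000

Step 2: Apply Bayes' theorem
P(A|B) = P(B|A) × P(A) / P(B)
       = 0.35000000 / 0.49375000
       = 0.7089


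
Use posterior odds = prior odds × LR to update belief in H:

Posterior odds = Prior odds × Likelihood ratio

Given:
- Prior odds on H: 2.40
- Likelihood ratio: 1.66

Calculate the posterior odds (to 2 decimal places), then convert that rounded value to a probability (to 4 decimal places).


Step 1: Calculate posterior odds
Posterior odds = Prior odds × LR
               = 2.40 × 1.66
               = 3.98

Step 2: Convert to probability
P(H|E) = Posterior odds / (1 + Posterior odds)
       = 3.98 / (1 + 3.98)
       = 3.98 / 4.98
       = 0.7992

The evidence increased P(H) from 0.7059 to 0.7992.


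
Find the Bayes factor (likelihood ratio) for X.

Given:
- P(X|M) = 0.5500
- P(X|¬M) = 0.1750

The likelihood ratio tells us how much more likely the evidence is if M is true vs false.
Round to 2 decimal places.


Likelihood Ratio (LR) = P(X|M) / P(X|¬M)

LR = 0.5500 / 0.1750
   = 3.14

The evidence is 3.14 times more likely if M is true than if M is false.
Because LR exceeds 1, X is evidence for M.


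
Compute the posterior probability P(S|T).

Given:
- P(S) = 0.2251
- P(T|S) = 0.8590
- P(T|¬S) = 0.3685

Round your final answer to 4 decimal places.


Bayes' theorem: P(S|T) = P(T|S) × P(S) / P(T)

Step 1: Calculate P(T) using law of total probability
P(T) = P(T|S)P(S) + P(T|¬S)P(¬S)
     = 0.8590 × 0.2251 + 0.3685 × 0.7749
     = 0.19336090 + 0.28555065
     = 0.47891155

Step 2: Apply Bayes' theorem
P(S|T) = P(T|S) × P(S) / P(T)
       = 0.19336090 / 0.47891155
       = 0.4038


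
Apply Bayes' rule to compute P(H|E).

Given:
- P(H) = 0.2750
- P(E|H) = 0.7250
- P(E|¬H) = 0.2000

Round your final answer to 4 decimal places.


Bayes' theorem: P(H|E) = P(E|H) × P(H) / P(E)

Step 1: Calculate P(E) using law of total probability
P(E) = P(E|H)P(H) + P(E|¬H)P(¬H)
     = 0.7250 × 0.2750 + 0.2000 × 0.7250
     = 0.19937500 + 0.14500000
     = 0.34437500

Step 2: Apply Bayes' theorem
P(H|E) = P(E|H) × P(H) / P(E)
       = 0.19937500 / 0.34437500
       = 0.5789


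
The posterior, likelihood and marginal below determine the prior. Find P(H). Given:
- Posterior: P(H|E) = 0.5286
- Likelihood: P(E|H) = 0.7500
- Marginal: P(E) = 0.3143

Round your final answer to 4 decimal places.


From Bayes' theorem: P(H|E) = P(E|H) × P(H) / P(E)

Rearranging for P(H):
P(H) = P(H|E) × P(E) / P(E|H)
     = 0.5286 × 0.3143 / 0.7500
     = 0.16613898 / 0.7500
     = 0.2215


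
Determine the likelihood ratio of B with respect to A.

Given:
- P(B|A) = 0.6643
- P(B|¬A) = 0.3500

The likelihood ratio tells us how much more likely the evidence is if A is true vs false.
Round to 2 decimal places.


Likelihood Ratio (LR) = P(B|A) / P(B|¬A)

LR = 0.6643 / 0.3500
   = 1.90

The evidence is 1.90 times more likely if A is true than if A is false.
Since LR > 1, the evidence supports A over ¬A.


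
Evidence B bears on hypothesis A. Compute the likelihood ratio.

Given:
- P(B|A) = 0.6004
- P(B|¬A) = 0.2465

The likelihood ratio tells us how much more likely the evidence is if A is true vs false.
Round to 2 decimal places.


Likelihood Ratio (LR) = P(B|A) / P(B|¬A)

LR = 0.6004 / 0.2465
   = 2.44

The evidence is 2.44 times more likely if A is true than if A is false.
Because LR exceeds 1, B is evidence for A.


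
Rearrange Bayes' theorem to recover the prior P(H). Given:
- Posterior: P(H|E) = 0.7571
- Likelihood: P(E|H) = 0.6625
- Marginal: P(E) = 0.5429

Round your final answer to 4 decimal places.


From Bayes' theorem: P(H|E) = P(E|H) × P(H) / P(E)

Rearranging for P(H):
P(H) = P(H|E) × P(E) / P(E|H)
     = 0.7571 × 0.5429 / 0.6625
     = 0.41102959 / 0.6625
     = 0.6204
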